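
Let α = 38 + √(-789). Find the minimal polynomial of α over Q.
m_α(x) = x^2 - 76x + 2233

From α - 38 = √(-789), squaring gives (α - 38)^2 = -789, i.e. α^2 - 76α + 1444 = -789, so α^2 - 76α + 2233 = 0. The discriminant of x^2 - 76x + 2233 is (-76)^2 - 4·(2233) = 5776 - 8932 = -3156, and 4·(-789) is not a perfect square in Q since -789 is squarefree and ≠ 1. Hence x^2 - 76x + 2233 is irreducible over Q and is the minimal polynomial of α.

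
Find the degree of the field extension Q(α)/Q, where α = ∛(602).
[Q(α):Q] = 3

The minimal polynomial of α is x^3 - 602, irreducible over Q since 602 is not a perfect cube (so x^3 - 602 has no rational root). Hence [Q(α):Q] = deg(m_α) = 3.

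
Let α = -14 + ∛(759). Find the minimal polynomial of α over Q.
m_α(x) = x^3 + 42x^2 + 588x + 1985

Set β = α + 14 = ∛(759), so β^3 = 759. Then (α + 14)^3 - 759 = 0, i.e. α is a root of g(x) = (x + 14)^3 - 759 = x^3 + 42x^2 + 588x + 1985. Since g(x) = h(x + 14) where h(x) = x^3 - 759, and h is irreducible over Q (because 759 is not a perfect cube, so h has no rational root, and a monic cubic with no rational root is irreducible), g is also irreducible (irreducibility is preserved under the substitution x → x + 14). Hence m_α(x) = x^3 + 42x^2 + 588x + 1985.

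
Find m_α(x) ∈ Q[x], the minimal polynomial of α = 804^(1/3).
m_α(x) = x^3 - 804

α satisfies α^3 = 804, so x^3 - 804 annihilates α. By the rational root test, a rational root p/q (in lowest terms) of x^3 - 804 would satisfy p^3 = 804 q^3, forcing q = 1 and p^3 = 804; but 804 is not a perfect cube, contradiction. A monic cubic over Q with no rational root is irreducible (any nontrivial factorization would include a linear factor). Hence x^3 - 804 is the minimal polynomial of α, and in particular [Q(α):Q] = 3.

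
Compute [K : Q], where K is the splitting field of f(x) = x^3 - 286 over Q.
[K : Q] = 6

The roots of x^3 - 286 are ∛286, ω∛286, ω^2∛286 where ω = e^(2πi/3) is a primitive cube root of unity, so K = Q(∛286, ω). Now [Q(∛286):Q] = 3 (since 286 is not a perfect cube, x^3 - 286 is irreducible) and [Q(ω):Q] = 2. Both 2 and 3 divide [K:Q], and [K:Q] ≤ 3·2 = 6, so [K:Q] = 6. (Equivalently: Q(∛286) ⊂ R but ω ∉ R, so [K : Q(∛286)] = 2.)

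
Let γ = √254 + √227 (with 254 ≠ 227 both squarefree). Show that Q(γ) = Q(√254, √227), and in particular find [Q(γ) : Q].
[Q(γ) : Q] = 4 (equivalently, Q(γ) = Q(√254, √227))

Obviously Q(γ) ⊆ Q(√254, √227), and [Q(√254, √227):Q] = 4 (since 254, 227 are distinct squarefree integers > 1 with 57658 not a perfect square). To show equality we compute the minimal polynomial of γ. From γ = √254 + √227: γ^2 = 254 + 2√(57658) + 227 = 481 + 2√(57658), so γ^2 - 481 = 2√(57658); squaring, (γ^2 - 481)^2 = 4·57658, i.e. γ^4 - 962γ^2 + 231361 - 230632 = 0, i.e. γ^4 - 962γ^2 + 729 = 0. So γ is a root of x^4 - 962x^2 + 729. This polynomial is irreducible over Q: it has no rational root (each ±√254 ± √227 is irrational), and any factorization into two quadratics over Q would force √(57658) ∈ Q (pairing opposite roots) or √254, √227 ∈ Q (other pairings), all impossible. Hence [Q(γ):Q] = 4 = [Q(√254, √227):Q], so Q(γ) = Q(√254, √227).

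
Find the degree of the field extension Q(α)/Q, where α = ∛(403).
[Q(α):Q] = 3

The minimal polynomial of α is x^3 - 403, irreducible over Q since 403 is not a perfect cube (so x^3 - 403 has no rational root). Hence [Q(α):Q] = deg(m_α) = 3.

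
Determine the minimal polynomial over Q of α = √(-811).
m_α(x) = x^2 + 811

α satisfies α^2 + 811 = 0, so x^2 + 811 annihilates α. Since d = -811 is squarefree and ≠ 1, it is not a perfect square in Q, so x^2 + 811 has no rational root and is therefore irreducible over Q (a degree-2 polynomial over a field is irreducible iff it has no root). Hence m_α(x) = x^2 + 811.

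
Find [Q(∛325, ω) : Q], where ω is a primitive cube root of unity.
[Q(∛325, ω) : Q] = 6

[Q(∛325):Q] = 3 (min poly x^3 - 325, irreducible since 325 is not a perfect cube). [Q(ω):Q] = 2 (min poly x^2 + x + 1). Since Q(∛325) ⊂ R and ω ∉ R, we have ω ∉ Q(∛325), so x^2 + x + 1 remains irreducible over Q(∛325) and [Q(∛325, ω) : Q(∛325)] = 2. By the tower law, [Q(∛325, ω) : Q] = 3 · 2 = 6. (In fact Q(∛325, ω) is the splitting field of x^3 - 325 over Q.)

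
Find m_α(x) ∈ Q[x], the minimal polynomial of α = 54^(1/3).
m_α(x) = x^3 - 54

α satisfies α^3 = 54, so x^3 - 54 annihilates α. By the rational root test, a rational root p/q (in lowest terms) of x^3 - 54 would satisfy p^3 = 54 q^3, forcing q = 1 and p^3 = 54; but 54 is not a perfect cube, contradiction. A monic cubic over Q with no rational root is irreducible (any nontrivial factorization would include a linear factor). Hence x^3 - 54 is the minimal polynomial of α, and in particular [Q(α):Q] = 3.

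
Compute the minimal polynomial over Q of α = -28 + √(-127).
m_α(x) = x^2 + 56x + 911

From α + 28 = √(-127), squaring gives (α + 28)^2 = -127, i.e. α^2 + 56α + 784 = -127, so α^2 + 56α + 911 = 0. The discriminant of x^2 + 56x + 911 is (56)^2 - 4·(911) = 3136 - 3644 = -508, and 4·(-127) is not a perfect square in Q since -127 is squarefree and ≠ 1. Hence x^2 + 56x + 911 is irreducible over Q and is the minimal polynomial of α.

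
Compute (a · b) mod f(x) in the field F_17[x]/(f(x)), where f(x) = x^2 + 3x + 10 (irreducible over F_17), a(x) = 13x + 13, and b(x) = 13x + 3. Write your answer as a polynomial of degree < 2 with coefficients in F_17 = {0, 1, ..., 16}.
a · b ≡ 7x + 15 (mod f(x))

Multiply in F_17[x]: a(x)·b(x) = (13x + 13)·(13x + 3) = 16x^2 + 4x + 5. This has degree ≥ 2, so divide by f(x) over F_17: 16x^2 + 4x + 5 = (16)·(x^2 + 3x + 10) + (7x + 15). Hence a·b ≡ 7x + 15 (mod f). (F_17[x]/(f) is a field with 17^2 = 289 elements since f is irreducible of degree 2.)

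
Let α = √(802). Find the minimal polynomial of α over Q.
m_α(x) = x^2 - 802

α satisfies α^2 - 802 = 0, so x^2 - 802 annihilates α. Since d = 802 is squarefree and ≠ 1, it is not a perfect square in Q, so x^2 - 802 has no rational root and is therefore irreducible over Q (a degree-2 polynomial over a field is irreducible iff it has no root). Hence m_α(x) = x^2 - 802.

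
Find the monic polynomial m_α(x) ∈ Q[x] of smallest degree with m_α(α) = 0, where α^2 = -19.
m_α(x) = x^2 + 19

α satisfies α^2 + 19 = 0, so x^2 + 19 annihilates α. Since d = -19 is squarefree and ≠ 1, it is not a perfect square in Q, so x^2 + 19 has no rational root and is therefore irreducible over Q (a degree-2 polynomial over a field is irreducible iff it has no root). Hence m_α(x) = x^2 + 19.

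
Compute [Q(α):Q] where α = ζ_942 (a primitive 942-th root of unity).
[Q(α):Q] = 312

The minimal polynomial of ζ_942 over Q is the 942-th cyclotomic polynomial Φ_942(x), which is irreducible over Q and has degree φ(942) = 312. Hence [Q(α):Q] = φ(942) = 312.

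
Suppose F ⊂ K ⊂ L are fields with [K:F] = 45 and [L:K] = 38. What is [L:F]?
[L:F] = 1710

The tower law says that for any tower of field extensions F ⊂ K ⊂ L with finite degrees, [L:F] = [L:K] · [K:F]. Here this gives [L:F] = 38 · 45 = 1710.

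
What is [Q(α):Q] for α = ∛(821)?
[Q(α):Q] = 3

The minimal polynomial of α is x^3 - 821, irreducible over Q since 821 is not a perfect cube (so x^3 - 821 has no rational root). Hence [Q(α):Q] = deg(m_α) = 3.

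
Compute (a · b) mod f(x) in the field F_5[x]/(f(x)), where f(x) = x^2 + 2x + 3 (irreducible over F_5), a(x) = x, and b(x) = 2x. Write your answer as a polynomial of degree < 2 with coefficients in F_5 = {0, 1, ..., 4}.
a · b ≡ x + 4 (mod f(x))

Multiply in F_5[x]: a(x)·b(x) = (x)·(2x) = 2x^2. This has degree ≥ 2, so divide by f(x) over F_5: 2x^2 = (2)·(x^2 + 2x + 3) + (x + 4). Hence a·b ≡ x + 4 (mod f). (F_5[x]/(f) is a field with 5^2 = 25 elements since f is irreducible of degree 2.)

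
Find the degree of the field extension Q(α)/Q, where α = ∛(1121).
[Q(α):Q] = 3

The minimal polynomial of α is x^3 - 1121, irreducible over Q since 1121 is not a perfect cube (so x^3 - 1121 has no rational root). Hence [Q(α):Q] = deg(m_α) = 3.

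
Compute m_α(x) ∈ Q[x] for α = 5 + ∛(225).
m_α(x) = x^3 - 15x^2 + 75x - 350

Set β = α - 5 = ∛(225), so β^3 = 225. Then (α - 5)^3 - 225 = 0, i.e. α is a root of g(x) = (x - 5)^3 - 225 = x^3 - 15x^2 + 75x - 350. Since g(x) = h(x - 5) where h(x) = x^3 - 225, and h is irreducible over Q (because 225 is not a perfect cube, so h has no rational root, and a monic cubic with no rational root is irreducible), g is also irreducible (irreducibility is preserved under the substitution x → x - 5). Hence m_α(x) = x^3 - 15x^2 + 75x - 350.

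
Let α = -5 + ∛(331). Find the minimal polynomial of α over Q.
m_α(x) = x^3 + 15x^2 + 75x - 206

Set β = α + 5 = ∛(331), so β^3 = 331. Then (α + 5)^3 - 331 = 0, i.e. α is a root of g(x) = (x + 5)^3 - 331 = x^3 + 15x^2 + 75x - 206. Since g(x) = h(x + 5) where h(x) = x^3 - 331, and h is irreducible over Q (because 331 is not a perfect cube, so h has no rational root, and a monic cubic with no rational root is irreducible), g is also irreducible (irreducibility is preserved under the substitution x → x + 5). Hence m_α(x) = x^3 + 15x^2 + 75x - 206.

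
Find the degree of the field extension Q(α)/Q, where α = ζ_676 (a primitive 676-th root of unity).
[Q(α):Q] = 312

The minimal polynomial of ζ_676 over Q is the 676-th cyclotomic polynomial Φ_676(x), which is irreducible over Q and has degree φ(676) = 312. Hence [Q(α):Q] = φ(676) = 312.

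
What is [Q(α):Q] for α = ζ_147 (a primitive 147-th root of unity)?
[Q(α):Q] = 84

The minimal polynomial of ζ_147 over Q is the 147-th cyclotomic polynomial Φ_147(x), which is irreducible over Q and has degree φ(147) = 84. Hence [Q(α):Q] = φ(147) = 84.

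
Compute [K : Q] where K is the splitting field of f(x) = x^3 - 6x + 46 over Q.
[K : Q] = 6

By the rational root test, any rational root of the monic integer polynomial f(x) = x^3 - 6x + 46 must be an integer dividing the constant term 46, i.e. one of ±{1, 2, 23, 46}. Evaluating: f(1) = 41, f(-1) = 51, f(2) = 42, f(-2) = 50, f(23) = 12075, f(-23) = -11983, f(46) = 97106, f(-46) = -97014; none is 0, so f has no rational root and is therefore irreducible over Q (a cubic with no linear factor over a field is irreducible). For an irreducible cubic, the Galois group is A_3 or S_3 according as the discriminant disc(f) = -4a^3 - 27b^2 = -4·(-6)^3 - 27·(46)^2 = -56268 is or is not a square in Q. Here disc(f) = -56268 is not a perfect square in Q, so the Galois group of f over Q is not contained in A_3 and must be all of S_3. The splitting field has degree |S_3| = 6 over Q, so [K : Q] = 6.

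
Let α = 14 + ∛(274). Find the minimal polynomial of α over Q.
m_α(x) = x^3 - 42x^2 + 588x - 3018

Set β = α - 14 = ∛(274), so β^3 = 274. Then (α - 14)^3 - 274 = 0, i.e. α is a root of g(x) = (x - 14)^3 - 274 = x^3 - 42x^2 + 588x - 3018. Since g(x) = h(x - 14) where h(x) = x^3 - 274, and h is irreducible over Q (because 274 is not a perfect cube, so h has no rational root, and a monic cubic with no rational root is irreducible), g is also irreducible (irreducibility is preserved under the substitution x → x - 14). Hence m_α(x) = x^3 - 42x^2 + 588x - 3018.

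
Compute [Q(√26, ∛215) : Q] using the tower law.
[Q(√26, ∛215) : Q] = 6

Let L = Q(√26, ∛215). Since Q(√26) ⊂ L and [Q(√26):Q] = 2, the tower law gives 2 | [L:Q]. Likewise Q(∛215) ⊂ L with [Q(∛215):Q] = 3 (because 215 is not a perfect cube), so 3 | [L:Q]. As gcd(2,3) = 1, [L:Q] is divisible by 6. Conversely L is generated over Q by √26 and ∛215, so [L:Q] ≤ 2·3 = 6. Therefore [Q(√26, ∛215) : Q] = 6.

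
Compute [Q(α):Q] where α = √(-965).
[Q(α):Q] = 2

[Q(α):Q] equals the degree of the minimal polynomial of α. Here α^2 = -965 and x^2 + 965 is irreducible (d = -965 is squarefree, ≠ 1, hence not a square), so deg(m_α) = 2. Thus [Q(α):Q] = 2.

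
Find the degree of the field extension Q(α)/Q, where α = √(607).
[Q(α):Q] = 2

[Q(α):Q] equals the degree of the minimal polynomial of α. Here α^2 = 607 and x^2 - 607 is irreducible (d = 607 is squarefree, ≠ 1, hence not a square), so deg(m_α) = 2. Thus [Q(α):Q] = 2.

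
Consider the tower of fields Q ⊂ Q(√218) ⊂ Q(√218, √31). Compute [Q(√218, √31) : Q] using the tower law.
[Q(√218, √31) : Q] = 4

[Q(√218):Q] = 2 (min poly x^2 - 218, irreducible since 218 is squarefree > 1). For the top step, suppose √31 ∈ Q(√218), say √31 = c + d√218 with c, d ∈ Q. Squaring: 31 = c^2 + 218d^2 + 2cd√218. Since √218 ∉ Q this forces 2cd = 0. If d = 0 then √31 = c ∈ Q, contradicting 31 squarefree > 1. If c = 0 then 31 = 218d^2, so 218·31 = (218d)^2 is a perfect square in Q — but 218·31 = 6758 is not a perfect square (since 218 and 31 are distinct squarefree integers). Contradiction. Hence √31 ∉ Q(√218), so x^2 - 31 stays irreducible over Q(√218) and [Q(√218, √31) : Q(√218)] = 2. By the tower law, [Q(√218, √31) : Q] = 2 · 2 = 4.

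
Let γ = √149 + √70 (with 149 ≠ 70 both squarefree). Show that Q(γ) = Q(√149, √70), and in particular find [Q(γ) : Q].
[Q(γ) : Q] = 4 (equivalently, Q(γ) = Q(√149, √70))

Obviously Q(γ) ⊆ Q(√149, √70), and [Q(√149, √70):Q] = 4 (since 149, 70 are distinct squarefree integers > 1 with 10430 not a perfect square). To show equality we compute the minimal polynomial of γ. From γ = √149 + √70: γ^2 = 149 + 2√(10430) + 70 = 219 + 2√(10430), so γ^2 - 219 = 2√(10430); squaring, (γ^2 - 219)^2 = 4·10430, i.e. γ^4 - 438γ^2 + 47961 - 41720 = 0, i.e. γ^4 - 438γ^2 + 6241 = 0. So γ is a root of x^4 - 438x^2 + 6241. This polynomial is irreducible over Q: it has no rational root (each ±√149 ± √70 is irrational), and any factorization into two quadratics over Q would force √(10430) ∈ Q (pairing opposite roots) or √149, √70 ∈ Q (other pairings), all impossible. Hence [Q(γ):Q] = 4 = [Q(√149, √70):Q], so Q(γ) = Q(√149, √70).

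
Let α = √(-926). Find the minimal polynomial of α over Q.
m_α(x) = x^2 + 926

α satisfies α^2 + 926 = 0, so x^2 + 926 annihilates α. Since d = -926 is squarefree and ≠ 1, it is not a perfect square in Q, so x^2 + 926 has no rational root and is therefore irreducible over Q (a degree-2 polynomial over a field is irreducible iff it has no root). Hence m_α(x) = x^2 + 926.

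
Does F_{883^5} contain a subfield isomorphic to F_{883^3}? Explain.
No: F_{883^3} is not a subfield of F_{883^5}

F_{p^m} embeds in F_{p^n} iff m | n. Here 3 ∤ 5 (since 5 = 1·3 + 2 with remainder 2 ≠ 0), so F_{883^3} is not a subfield of F_{883^5}. Equivalently: if it were, the tower law would give 3 = [F_{883^3}:F_883] dividing [F_{883^5}:F_883] = 5, contradiction.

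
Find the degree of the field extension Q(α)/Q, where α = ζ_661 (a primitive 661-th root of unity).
[Q(α):Q] = 660

The minimal polynomial of ζ_661 over Q is the 661-th cyclotomic polynomial Φ_661(x), which is irreducible over Q and has degree φ(661) = 660. Hence [Q(α):Q] = φ(661) = 660.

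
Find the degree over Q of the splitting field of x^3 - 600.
[K : Q] = 6

The roots of x^3 - 600 are ∛600, ω∛600, ω^2∛600 where ω = e^(2πi/3) is a primitive cube root of unity, so K = Q(∛600, ω). Now [Q(∛600):Q] = 3 (since 600 is not a perfect cube, x^3 - 600 is irreducible) and [Q(ω):Q] = 2. Both 2 and 3 divide [K:Q], and [K:Q] ≤ 3·2 = 6, so [K:Q] = 6. (Equivalently: Q(∛600) ⊂ R but ω ∉ R, so [K : Q(∛600)] = 2.)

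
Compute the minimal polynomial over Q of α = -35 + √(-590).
m_α(x) = x^2 + 70x + 1815

From α + 35 = √(-590), squaring gives (α + 35)^2 = -590, i.e. α^2 + 70α + 1225 = -590, so α^2 + 70α + 1815 = 0. The discriminant of x^2 + 70x + 1815 is (70)^2 - 4·(1815) = 4900 - 7260 = -2360, and 4·(-590) is not a perfect square in Q since -590 is squarefree and ≠ 1. Hence x^2 + 70x + 1815 is irreducible over Q and is the minimal polynomial of α.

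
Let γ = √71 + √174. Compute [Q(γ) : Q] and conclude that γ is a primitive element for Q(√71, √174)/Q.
[Q(γ) : Q] = 4 (equivalently, Q(γ) = Q(√71, √174))

Obviously Q(γ) ⊆ Q(√71, √174), and [Q(√71, √174):Q] = 4 (since 71, 174 are distinct squarefree integers > 1 with 12354 not a perfect square). To show equality we compute the minimal polynomial of γ. From γ = √71 + √174: γ^2 = 71 + 2√(12354) + 174 = 245 + 2√(12354), so γ^2 - 245 = 2√(12354); squaring, (γ^2 - 245)^2 = 4·12354, i.e. γ^4 - 490γ^2 + 60025 - 49416 = 0, i.e. γ^4 - 490γ^2 + 10609 = 0. So γ is a root of x^4 - 490x^2 + 10609. This polynomial is irreducible over Q: it has no rational root (each ±√71 ± √174 is irrational), and any factorization into two quadratics over Q would force √(12354) ∈ Q (pairing opposite roots) or √71, √174 ∈ Q (other pairings), all impossible. Hence [Q(γ):Q] = 4 = [Q(√71, √174):Q], so Q(γ) = Q(√71, √174).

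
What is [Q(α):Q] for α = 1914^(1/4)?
[Q(α):Q] = 4

α is a root of x^4 - 1914. By Eisenstein's criterion at the prime p = 2 (which divides the constant term 1914 but p^2 = 4 does not, since 1914 is squarefree), x^4 - 1914 is irreducible over Q. Hence [Q(α):Q] = 4.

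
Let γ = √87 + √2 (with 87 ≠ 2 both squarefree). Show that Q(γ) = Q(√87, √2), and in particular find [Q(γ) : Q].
[Q(γ) : Q] = 4 (equivalently, Q(γ) = Q(√87, √2))

Obviously Q(γ) ⊆ Q(√87, √2), and [Q(√87, √2):Q] = 4 (since 87, 2 are distinct squarefree integers > 1 with 174 not a perfect square). To show equality we compute the minimal polynomial of γ. From γ = √87 + √2: γ^2 = 87 + 2√(174) + 2 = 89 + 2√(174), so γ^2 - 89 = 2√(174); squaring, (γ^2 - 89)^2 = 4·174, i.e. γ^4 - 178γ^2 + 7921 - 696 = 0, i.e. γ^4 - 178γ^2 + 7225 = 0. So γ is a root of x^4 - 178x^2 + 7225. This polynomial is irreducible over Q: it has no rational root (each ±√87 ± √2 is irrational), and any factorization into two quadratics over Q would force √(174) ∈ Q (pairing opposite roots) or √87, √2 ∈ Q (other pairings), all impossible. Hence [Q(γ):Q] = 4 = [Q(√87, √2):Q], so Q(γ) = Q(√87, √2).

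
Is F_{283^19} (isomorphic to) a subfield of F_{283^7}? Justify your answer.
No: F_{283^19} is not a subfield of F_{283^7}

F_{p^m} embeds in F_{p^n} iff m | n. Here 19 ∤ 7 (since 7 = 0·19 + 7 with remainder 7 ≠ 0), so F_{283^19} is not a subfield of F_{283^7}. Equivalently: if it were, the tower law would give 19 = [F_{283^19}:F_283] dividing [F_{283^7}:F_283] = 7, contradiction.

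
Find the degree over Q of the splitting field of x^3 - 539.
[K : Q] = 6

The roots of x^3 - 539 are ∛539, ω∛539, ω^2∛539 where ω = e^(2πi/3) is a primitive cube root of unity, so K = Q(∛539, ω). Now [Q(∛539):Q] = 3 (since 539 is not a perfect cube, x^3 - 539 is irreducible) and [Q(ω):Q] = 2. Both 2 and 3 divide [K:Q], and [K:Q] ≤ 3·2 = 6, so [K:Q] = 6. (Equivalently: Q(∛539) ⊂ R but ω ∉ R, so [K : Q(∛539)] = 2.)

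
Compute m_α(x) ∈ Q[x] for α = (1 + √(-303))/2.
m_α(x) = x^2 - x + 76

From 2α - 1 = √(-303), squaring gives (2α - 1)^2 = -303, i.e. 4α^2 - 4α + 1 = -303, so α^2 - α + (1 + 303)/4 = 0. Since -303 ≡ 1 (mod 4), (1 + 303)/4 = 76 ∈ Z. The polynomial x^2 - x + 76 has discriminant 1 - 4·(76) = -303, which is not a perfect square in Q (d = -303 is squarefree and ≠ 1), so x^2 - x + 76 is irreducible over Q. It is the minimal polynomial of α.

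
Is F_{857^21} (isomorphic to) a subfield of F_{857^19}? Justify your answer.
No: F_{857^21} is not a subfield of F_{857^19}

F_{p^m} embeds in F_{p^n} iff m | n. Here 21 ∤ 19 (since 19 = 0·21 + 19 with remainder 19 ≠ 0), so F_{857^21} is not a subfield of F_{857^19}. Equivalently: if it were, the tower law would give 21 = [F_{857^21}:F_857] dividing [F_{857^19}:F_857] = 19, contradiction.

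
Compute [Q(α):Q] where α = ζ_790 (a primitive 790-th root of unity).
[Q(α):Q] = 312

The minimal polynomial of ζ_790 over Q is the 790-th cyclotomic polynomial Φ_790(x), which is irreducible over Q and has degree φ(790) = 312. Hence [Q(α):Q] = φ(790) = 312.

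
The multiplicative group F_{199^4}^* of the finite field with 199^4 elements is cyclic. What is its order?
|F_{199^4}^*| = 1568239200

F_{199^4} has 199^4 = 1568239201 elements; its multiplicative group consists of all nonzero elements, so |F_{199^4}^*| = 1568239201 - 1 = 1568239200. (It is cyclic since any finite subgroup of the multiplicative group of a field is cyclic.)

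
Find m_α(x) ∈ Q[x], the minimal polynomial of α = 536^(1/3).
m_α(x) = x^3 - 536

α satisfies α^3 = 536, so x^3 - 536 annihilates α. By the rational root test, a rational root p/q (in lowest terms) of x^3 - 536 would satisfy p^3 = 536 q^3, forcing q = 1 and p^3 = 536; but 536 is not a perfect cube, contradiction. A monic cubic over Q with no rational root is irreducible (any nontrivial factorization would include a linear factor). Hence x^3 - 536 is the minimal polynomial of α, and in particular [Q(α):Q] = 3.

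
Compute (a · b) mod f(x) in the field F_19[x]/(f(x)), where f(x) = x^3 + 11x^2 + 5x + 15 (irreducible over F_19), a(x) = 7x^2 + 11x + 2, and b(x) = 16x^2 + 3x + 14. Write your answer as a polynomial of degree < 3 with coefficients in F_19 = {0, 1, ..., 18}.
a · b ≡ 6x^2 + 7x + 11 (mod f(x))

Multiply in F_19[x]: a(x)·b(x) = (7x^2 + 11x + 2)·(16x^2 + 3x + 14) = 17x^4 + 7x^3 + 11x^2 + 8x + 9. This has degree ≥ 3, so divide by f(x) over F_19: 17x^4 + 7x^3 + 11x^2 + 8x + 9 = (17x + 10)·(x^3 + 11x^2 + 5x + 15) + (6x^2 + 7x + 11). Hence a·b ≡ 6x^2 + 7x + 11 (mod f). (F_19[x]/(f) is a field with 19^3 = 6859 elements since f is irreducible of degree 3.)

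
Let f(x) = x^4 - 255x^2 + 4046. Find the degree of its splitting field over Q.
[K : Q] = 4

Solving the quadratic in x^2: x^2 = (255 ± √(255^2 - 4·4046))/2 = (255 ± √48841)/2 = (255 ± 221)/2, giving x^2 = 17 or x^2 = 238. So f(x) = (x^2 - 17)(x^2 - 238) and the roots of f are ±√17, ±√238. Hence the splitting field is K = Q(√17, √238). Since 17 and 238 are distinct squarefree integers > 1, their product 4046 is not a perfect square, so √238 ∉ Q(√17). By the tower law [K:Q] = [Q(√17,√238):Q(√17)] · [Q(√17):Q] = 2 · 2 = 4.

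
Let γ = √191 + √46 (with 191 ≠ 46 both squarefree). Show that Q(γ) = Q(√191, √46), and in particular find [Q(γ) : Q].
[Q(γ) : Q] = 4 (equivalently, Q(γ) = Q(√191, √46))

Obviously Q(γ) ⊆ Q(√191, √46), and [Q(√191, √46):Q] = 4 (since 191, 46 are distinct squarefree integers > 1 with 8786 not a perfect square). To show equality we compute the minimal polynomial of γ. From γ = √191 + √46: γ^2 = 191 + 2√(8786) + 46 = 237 + 2√(8786), so γ^2 - 237 = 2√(8786); squaring, (γ^2 - 237)^2 = 4·8786, i.e. γ^4 - 474γ^2 + 56169 - 35144 = 0, i.e. γ^4 - 474γ^2 + 21025 = 0. So γ is a root of x^4 - 474x^2 + 21025. This polynomial is irreducible over Q: it has no rational root (each ±√191 ± √46 is irrational), and any factorization into two quadratics over Q would force √(8786) ∈ Q (pairing opposite roots) or √191, √46 ∈ Q (other pairings), all impossible. Hence [Q(γ):Q] = 4 = [Q(√191, √46):Q], so Q(γ) = Q(√191, √46).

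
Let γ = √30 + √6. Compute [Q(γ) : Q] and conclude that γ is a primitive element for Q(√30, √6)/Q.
[Q(γ) : Q] = 4 (equivalently, Q(γ) = Q(√30, √6))

Obviously Q(γ) ⊆ Q(√30, √6), and [Q(√30, √6):Q] = 4 (since 30, 6 are distinct squarefree integers > 1 with 180 not a perfect square). To show equality we compute the minimal polynomial of γ. From γ = √30 + √6: γ^2 = 30 + 2√(180) + 6 = 36 + 2√(180), so γ^2 - 36 = 2√(180); squaring, (γ^2 - 36)^2 = 4·180, i.e. γ^4 - 72γ^2 + 1296 - 720 = 0, i.e. γ^4 - 72γ^2 + 576 = 0. So γ is a root of x^4 - 72x^2 + 576. This polynomial is irreducible over Q: it has no rational root (each ±√30 ± √6 is irrational), and any factorization into two quadratics over Q would force √(180) ∈ Q (pairing opposite roots) or √30, √6 ∈ Q (other pairings), all impossible. Hence [Q(γ):Q] = 4 = [Q(√30, √6):Q], so Q(γ) = Q(√30, √6).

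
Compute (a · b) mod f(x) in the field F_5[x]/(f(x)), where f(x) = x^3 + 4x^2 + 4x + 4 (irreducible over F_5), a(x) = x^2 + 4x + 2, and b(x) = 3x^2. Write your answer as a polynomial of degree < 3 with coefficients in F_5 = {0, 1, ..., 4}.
a · b ≡ 4x^2 + 3x (mod f(x))

Multiply in F_5[x]: a(x)·b(x) = (x^2 + 4x + 2)·(3x^2) = 3x^4 + 2x^3 + x^2. This has degree ≥ 3, so divide by f(x) over F_5: 3x^4 + 2x^3 + x^2 = (3x)·(x^3 + 4x^2 + 4x + 4) + (4x^2 + 3x). Hence a·b ≡ 4x^2 + 3x (mod f). (F_5[x]/(f) is a field with 5^3 = 125 elements since f is irreducible of degree 3.)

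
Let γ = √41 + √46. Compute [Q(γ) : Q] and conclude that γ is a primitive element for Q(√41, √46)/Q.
[Q(γ) : Q] = 4 (equivalently, Q(γ) = Q(√41, √46))

Obviously Q(γ) ⊆ Q(√41, √46), and [Q(√41, √46):Q] = 4 (since 41, 46 are distinct squarefree integers > 1 with 1886 not a perfect square). To show equality we compute the minimal polynomial of γ. From γ = √41 + √46: γ^2 = 41 + 2√(1886) + 46 = 87 + 2√(1886), so γ^2 - 87 = 2√(1886); squaring, (γ^2 - 87)^2 = 4·1886, i.e. γ^4 - 174γ^2 + 7569 - 7544 = 0, i.e. γ^4 - 174γ^2 + 25 = 0. So γ is a root of x^4 - 174x^2 + 25. This polynomial is irreducible over Q: it has no rational root (each ±√41 ± √46 is irrational), and any factorization into two quadratics over Q would force √(1886) ∈ Q (pairing opposite roots) or √41, √46 ∈ Q (other pairings), all impossible. Hence [Q(γ):Q] = 4 = [Q(√41, √46):Q], so Q(γ) = Q(√41, √46).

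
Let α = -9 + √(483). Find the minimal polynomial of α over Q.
m_α(x) = x^2 + 18x - 402

From α + 9 = √(483), squaring gives (α + 9)^2 = 483, i.e. α^2 + 18α + 81 = 483, so α^2 + 18α - 402 = 0. The discriminant of x^2 + 18x - 402 is (18)^2 - 4·(-402) = 324 + 1608 = 1932, and 4·(483) is not a perfect square in Q since 483 is squarefree and ≠ 1. Hence x^2 + 18x - 402 is irreducible over Q and is the minimal polynomial of α.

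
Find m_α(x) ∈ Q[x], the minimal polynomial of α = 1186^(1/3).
m_α(x) = x^3 - 1186

α satisfies α^3 = 1186, so x^3 - 1186 annihilates α. By the rational root test, a rational root p/q (in lowest terms) of x^3 - 1186 would satisfy p^3 = 1186 q^3, forcing q = 1 and p^3 = 1186; but 1186 is not a perfect cube, contradiction. A monic cubic over Q with no rational root is irreducible (any nontrivial factorization would include a linear factor). Hence x^3 - 1186 is the minimal polynomial of α, and in particular [Q(α):Q] = 3.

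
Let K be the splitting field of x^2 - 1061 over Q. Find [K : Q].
[K : Q] = 2

f(x) = x^2 - 1061 factors as (x - √1061)(x + √1061). The splitting field is K = Q(√1061). Since 1061 is squarefree and > 1, it is not a perfect square, so x^2 - 1061 is irreducible over Q and [Q(√1061) : Q] = 2. Hence [K : Q] = 2.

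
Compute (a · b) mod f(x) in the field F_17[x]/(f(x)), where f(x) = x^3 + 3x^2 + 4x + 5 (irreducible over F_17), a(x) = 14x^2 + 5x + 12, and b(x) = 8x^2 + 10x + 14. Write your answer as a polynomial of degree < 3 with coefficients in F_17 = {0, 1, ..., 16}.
a · b ≡ 5x^2 + 16x + 13 (mod f(x))

Multiply in F_17[x]: a(x)·b(x) = (14x^2 + 5x + 12)·(8x^2 + 10x + 14) = 10x^4 + 10x^3 + 2x^2 + 3x + 15. This has degree ≥ 3, so divide by f(x) over F_17: 10x^4 + 10x^3 + 2x^2 + 3x + 15 = (10x + 14)·(x^3 + 3x^2 + 4x + 5) + (5x^2 + 16x + 13). Hence a·b ≡ 5x^2 + 16x + 13 (mod f). (F_17[x]/(f) is a field with 17^3 = 4913 elements since f is irreducible of degree 3.)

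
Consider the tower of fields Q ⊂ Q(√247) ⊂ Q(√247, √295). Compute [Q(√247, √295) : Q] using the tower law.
[Q(√247, √295) : Q] = 4

[Q(√247):Q] = 2 (min poly x^2 - 247, irreducible since 247 is squarefree > 1). For the top step, suppose √295 ∈ Q(√247), say √295 = c + d√247 with c, d ∈ Q. Squaring: 295 = c^2 + 247d^2 + 2cd√247. Since √247 ∉ Q this forces 2cd = 0. If d = 0 then √295 = c ∈ Q, contradicting 295 squarefree > 1. If c = 0 then 295 = 247d^2, so 247·295 = (247d)^2 is a perfect square in Q — but 247·295 = 72865 is not a perfect square (since 247 and 295 are distinct squarefree integers). Contradiction. Hence √295 ∉ Q(√247), so x^2 - 295 stays irreducible over Q(√247) and [Q(√247, √295) : Q(√247)] = 2. By the tower law, [Q(√247, √295) : Q] = 2 · 2 = 4.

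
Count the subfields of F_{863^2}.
F_{863^2} has 2 subfields

The subfields of F_{p^n} are exactly the fields F_{p^d} for d | n (each is the fixed field of the unique index-d subgroup of Gal(F_{p^n}/F_p) ≅ Z/nZ). The divisors of n = 2 are {1, 2}, giving 2 subfields: F_{863^1}, F_{863^2}.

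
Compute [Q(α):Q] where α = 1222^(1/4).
[Q(α):Q] = 4

α is a root of x^4 - 1222. By Eisenstein's criterion at the prime p = 2 (which divides the constant term 1222 but p^2 = 4 does not, since 1222 is squarefree), x^4 - 1222 is irreducible over Q. Hence [Q(α):Q] = 4.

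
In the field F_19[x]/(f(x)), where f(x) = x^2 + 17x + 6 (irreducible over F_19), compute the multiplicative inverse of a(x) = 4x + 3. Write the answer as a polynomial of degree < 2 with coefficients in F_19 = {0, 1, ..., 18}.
a(x)^(-1) ≡ x + 2 (mod f(x))

Since f is irreducible over F_19, F_19[x]/(f) is a field and a(x) ≠ 0 has an inverse. Apply the extended Euclidean algorithm to f(x) and a(x) in F_19[x]: f(x) = (5x + 10)·a(x) + (14). The last nonzero remainder is the constant 14 = gcd(f, a) in F_19. Back-substituting through the division chain expresses 14 = s(x)·a(x) + t(x)·f(x) with s(x) ≡ 14x + 9 (mod f), so (14x + 9)·a(x) ≡ 14 (mod f). Multiplying by 14^(-1) ≡ 15 in F_19 gives a(x)^(-1) ≡ 15·(14x + 9) ≡ x + 2 (mod f). Check: (4x + 3)·(x + 2) = 4x^2 + 11x + 6 ≡ 1 (mod x^2 + 17x + 6).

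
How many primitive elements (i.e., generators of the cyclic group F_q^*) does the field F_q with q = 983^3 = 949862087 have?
There are φ(949862086) = 469312200 primitive elements

F_q^* is cyclic of order q - 1 = 949862086. A cyclic group of order m has exactly φ(m) generators. Here m = 949862086 = 2 · 103 · 491 · 9391, so the number of primitive elements is φ(949862086) = 469312200.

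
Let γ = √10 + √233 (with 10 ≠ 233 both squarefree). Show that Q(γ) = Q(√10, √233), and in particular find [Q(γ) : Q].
[Q(γ) : Q] = 4 (equivalently, Q(γ) = Q(√10, √233))

Obviously Q(γ) ⊆ Q(√10, √233), and [Q(√10, √233):Q] = 4 (since 10, 233 are distinct squarefree integers > 1 with 2330 not a perfect square). To show equality we compute the minimal polynomial of γ. From γ = √10 + √233: γ^2 = 10 + 2√(2330) + 233 = 243 + 2√(2330), so γ^2 - 243 = 2√(2330); squaring, (γ^2 - 243)^2 = 4·2330, i.e. γ^4 - 486γ^2 + 59049 - 9320 = 0, i.e. γ^4 - 486γ^2 + 49729 = 0. So γ is a root of x^4 - 486x^2 + 49729. This polynomial is irreducible over Q: it has no rational root (each ±√10 ± √233 is irrational), and any factorization into two quadratics over Q would force √(2330) ∈ Q (pairing opposite roots) or √10, √233 ∈ Q (other pairings), all impossible. Hence [Q(γ):Q] = 4 = [Q(√10, √233):Q], so Q(γ) = Q(√10, √233).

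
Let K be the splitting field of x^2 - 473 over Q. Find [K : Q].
[K : Q] = 2

f(x) = x^2 - 473 factors as (x - √473)(x + √473). The splitting field is K = Q(√473). Since 473 is squarefree and > 1, it is not a perfect square, so x^2 - 473 is irreducible over Q and [Q(√473) : Q] = 2. Hence [K : Q] = 2.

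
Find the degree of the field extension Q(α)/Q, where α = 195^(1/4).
[Q(α):Q] = 4

α is a root of x^4 - 195. By Eisenstein's criterion at the prime p = 3 (which divides the constant term 195 but p^2 = 9 does not, since 195 is squarefree), x^4 - 195 is irreducible over Q. Hence [Q(α):Q] = 4.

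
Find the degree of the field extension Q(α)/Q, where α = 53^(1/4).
[Q(α):Q] = 4

α is a root of x^4 - 53. By Eisenstein's criterion at the prime p = 53 (which divides the constant term 53 but p^2 = 2809 does not, since 53 is squarefree), x^4 - 53 is irreducible over Q. Hence [Q(α):Q] = 4.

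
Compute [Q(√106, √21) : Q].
[Q(√106, √21) : Q] = 4

[Q(√106):Q] = 2 (min poly x^2 - 106, irreducible since 106 is squarefree > 1). For the top step, suppose √21 ∈ Q(√106), say √21 = c + d√106 with c, d ∈ Q. Squaring: 21 = c^2 + 106d^2 + 2cd√106. Since √106 ∉ Q this forces 2cd = 0. If d = 0 then √21 = c ∈ Q, contradicting 21 squarefree > 1. If c = 0 then 21 = 106d^2, so 106·21 = (106d)^2 is a perfect square in Q — but 106·21 = 2226 is not a perfect square (since 106 and 21 are distinct squarefree integers). Contradiction. Hence √21 ∉ Q(√106), so x^2 - 21 stays irreducible over Q(√106) and [Q(√106, √21) : Q(√106)] = 2. By the tower law, [Q(√106, √21) : Q] = 2 · 2 = 4.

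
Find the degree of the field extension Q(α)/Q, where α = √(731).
[Q(α):Q] = 2

[Q(α):Q] equals the degree of the minimal polynomial of α. Here α^2 = 731 and x^2 - 731 is irreducible (d = 731 is squarefree, ≠ 1, hence not a square), so deg(m_α) = 2. Thus [Q(α):Q] = 2.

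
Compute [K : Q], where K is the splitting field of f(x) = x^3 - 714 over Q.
[K : Q] = 6

The roots of x^3 - 714 are ∛714, ω∛714, ω^2∛714 where ω = e^(2πi/3) is a primitive cube root of unity, so K = Q(∛714, ω). Now [Q(∛714):Q] = 3 (since 714 is not a perfect cube, x^3 - 714 is irreducible) and [Q(ω):Q] = 2. Both 2 and 3 divide [K:Q], and [K:Q] ≤ 3·2 = 6, so [K:Q] = 6. (Equivalently: Q(∛714) ⊂ R but ω ∉ R, so [K : Q(∛714)] = 2.)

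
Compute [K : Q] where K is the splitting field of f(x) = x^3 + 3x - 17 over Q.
[K : Q] = 6

By the rational root test, any rational root of the monic integer polynomial f(x) = x^3 + 3x - 17 must be an integer dividing the constant term -17, i.e. one of ±{1, 17}. Evaluating: f(1) = -13, f(-1) = -21, f(17) = 4947, f(-17) = -4981; none is 0, so f has no rational root and is therefore irreducible over Q (a cubic with no linear factor over a field is irreducible). For an irreducible cubic, the Galois group is A_3 or S_3 according as the discriminant disc(f) = -4a^3 - 27b^2 = -4·(3)^3 - 27·(-17)^2 = -7911 is or is not a square in Q. Here disc(f) = -7911 is not a perfect square in Q, so the Galois group of f over Q is not contained in A_3 and must be all of S_3. The splitting field has degree |S_3| = 6 over Q, so [K : Q] = 6.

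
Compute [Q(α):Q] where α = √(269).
[Q(α):Q] = 2

[Q(α):Q] equals the degree of the minimal polynomial of α. Here α^2 = 269 and x^2 - 269 is irreducible (d = 269 is squarefree, ≠ 1, hence not a square), so deg(m_α) = 2. Thus [Q(α):Q] = 2.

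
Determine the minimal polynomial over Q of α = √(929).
m_α(x) = x^2 - 929

α satisfies α^2 - 929 = 0, so x^2 - 929 annihilates α. Since d = 929 is squarefree and ≠ 1, it is not a perfect square in Q, so x^2 - 929 has no rational root and is therefore irreducible over Q (a degree-2 polynomial over a field is irreducible iff it has no root). Hence m_α(x) = x^2 - 929.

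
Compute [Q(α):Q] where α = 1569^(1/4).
[Q(α):Q] = 4

α is a root of x^4 - 1569. By Eisenstein's criterion at the prime p = 3 (which divides the constant term 1569 but p^2 = 9 does not, since 1569 is squarefree), x^4 - 1569 is irreducible over Q. Hence [Q(α):Q] = 4.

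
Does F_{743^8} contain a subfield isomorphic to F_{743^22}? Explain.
No: F_{743^22} is not a subfield of F_{743^8}

F_{p^m} embeds in F_{p^n} iff m | n. Here 22 ∤ 8 (since 8 = 0·22 + 8 with remainder 8 ≠ 0), so F_{743^22} is not a subfield of F_{743^8}. Equivalently: if it were, the tower law would give 22 = [F_{743^22}:F_743] dividing [F_{743^8}:F_743] = 8, contradiction.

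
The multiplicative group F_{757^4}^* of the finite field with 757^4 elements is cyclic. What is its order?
|F_{757^4}^*| = 328385156400

F_{757^4} has 757^4 = 328385156401 elements; its multiplicative group consists of all nonzero elements, so |F_{757^4}^*| = 328385156401 - 1 = 328385156400. (It is cyclic since any finite subgroup of the multiplicative group of a field is cyclic.)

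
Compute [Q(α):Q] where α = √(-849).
[Q(α):Q] = 2

[Q(α):Q] equals the degree of the minimal polynomial of α. Here α^2 = -849 and x^2 + 849 is irreducible (d = -849 is squarefree, ≠ 1, hence not a square), so deg(m_α) = 2. Thus [Q(α):Q] = 2.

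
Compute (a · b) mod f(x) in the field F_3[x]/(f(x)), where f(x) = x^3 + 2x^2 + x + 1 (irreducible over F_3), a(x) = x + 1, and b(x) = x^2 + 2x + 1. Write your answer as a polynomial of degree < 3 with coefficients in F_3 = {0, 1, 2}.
a · b ≡ x^2 + 2x (mod f(x))

Multiply in F_3[x]: a(x)·b(x) = (x + 1)·(x^2 + 2x + 1) = x^3 + 1. This has degree ≥ 3, so divide by f(x) over F_3: x^3 + 1 = (1)·(x^3 + 2x^2 + x + 1) + (x^2 + 2x). Hence a·b ≡ x^2 + 2x (mod f). (F_3[x]/(f) is a field with 3^3 = 27 elements since f is irreducible of degree 3.)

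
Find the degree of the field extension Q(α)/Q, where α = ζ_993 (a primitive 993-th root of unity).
[Q(α):Q] = 660

The minimal polynomial of ζ_993 over Q is the 993-th cyclotomic polynomial Φ_993(x), which is irreducible over Q and has degree φ(993) = 660. Hence [Q(α):Q] = φ(993) = 660.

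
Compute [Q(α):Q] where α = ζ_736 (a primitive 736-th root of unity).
[Q(α):Q] = 352

The minimal polynomial of ζ_736 over Q is the 736-th cyclotomic polynomial Φ_736(x), which is irreducible over Q and has degree φ(736) = 352. Hence [Q(α):Q] = φ(736) = 352.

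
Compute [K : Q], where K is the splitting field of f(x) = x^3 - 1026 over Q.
[K : Q] = 6

The roots of x^3 - 1026 are ∛1026, ω∛1026, ω^2∛1026 where ω = e^(2πi/3) is a primitive cube root of unity, so K = Q(∛1026, ω). Now [Q(∛1026):Q] = 3 (since 1026 is not a perfect cube, x^3 - 1026 is irreducible) and [Q(ω):Q] = 2. Both 2 and 3 divide [K:Q], and [K:Q] ≤ 3·2 = 6, so [K:Q] = 6. (Equivalently: Q(∛1026) ⊂ R but ω ∉ R, so [K : Q(∛1026)] = 2.)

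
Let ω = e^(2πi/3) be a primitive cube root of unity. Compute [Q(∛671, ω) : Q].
[Q(∛671, ω) : Q] = 6

[Q(∛671):Q] = 3 (min poly x^3 - 671, irreducible since 671 is not a perfect cube). [Q(ω):Q] = 2 (min poly x^2 + x + 1). Since Q(∛671) ⊂ R and ω ∉ R, we have ω ∉ Q(∛671), so x^2 + x + 1 remains irreducible over Q(∛671) and [Q(∛671, ω) : Q(∛671)] = 2. By the tower law, [Q(∛671, ω) : Q] = 3 · 2 = 6. (In fact Q(∛671, ω) is the splitting field of x^3 - 671 over Q.)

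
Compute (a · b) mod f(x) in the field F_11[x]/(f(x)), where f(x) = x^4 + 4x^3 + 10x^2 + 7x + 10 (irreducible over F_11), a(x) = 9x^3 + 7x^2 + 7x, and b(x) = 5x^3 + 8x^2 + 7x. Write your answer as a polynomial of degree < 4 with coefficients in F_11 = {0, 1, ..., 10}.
a · b ≡ 8x^3 + 7x^2 + 10x + 7 (mod f(x))

Multiply in F_11[x]: a(x)·b(x) = (9x^3 + 7x^2 + 7x)·(5x^3 + 8x^2 + 7x) = x^6 + 8x^5 + 6x^3 + 5x^2. This has degree ≥ 4, so divide by f(x) over F_11: x^6 + 8x^5 + 6x^3 + 5x^2 = (x^2 + 4x + 7)·(x^4 + 4x^3 + 10x^2 + 7x + 10) + (8x^3 + 7x^2 + 10x + 7). Hence a·b ≡ 8x^3 + 7x^2 + 10x + 7 (mod f). (F_11[x]/(f) is a field with 11^4 = 14641 elements since f is irreducible of degree 4.)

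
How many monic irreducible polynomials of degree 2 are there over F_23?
There are 253 monic irreducible polynomials of degree 2 over F_23

Each element of F_{23^2} that lies in no proper subfield is a root of exactly one monic irreducible of degree 2 over F_23, and each such polynomial has 2 distinct roots in F_{23^2}. By Möbius inversion the count is N_23(2) = (1/2) Σ_{d|2} μ(2/d) · 23^d = (1/2)(μ(2)·23^1 + μ(1)·23^2) = 506/2 = 253.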